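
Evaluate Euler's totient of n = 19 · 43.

φ(19) = 19 − 1 = 18.
φ(43) = 43 − 1 = 42.
φ(817) = 18 × 42 = 756.

756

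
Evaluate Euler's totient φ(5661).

Factor 5661: 5661 = 3^2 * 17 * 37.
φ(5661) = 5661 · (1 − 1/3) · (1 − 1/17) · (1 − 1/37)
       = 5661 · 1152/1887 = 3456.

3456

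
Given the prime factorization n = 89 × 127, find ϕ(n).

11088

φ(11303) = 11303 · (1 − 1/89) · (1 − 1/127)
       = 11303 · 11088/11303 = 11088.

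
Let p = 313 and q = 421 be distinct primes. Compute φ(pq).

φ(313) = 313 − 1 = 312.
φ(421) = 421 − 1 = 420.
φ(131773) = 312 × 420 = 131040.

131040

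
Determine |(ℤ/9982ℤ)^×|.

3960

Factor 9982: 9982 = 2 · 7 · 23 · 31.
φ(2) = 2 − 1 = 1.
φ(7) = 7 − 1 = 6.
φ(23) = 23 − 1 = 22.
φ(31) = 31 − 1 = 30.
Since φ is multiplicative, φ(9982) = 1 · 6 · 22 · 30 = 3960.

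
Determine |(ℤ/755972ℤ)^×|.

755972 = 2^2 · 7^3 · 19 · 29.
φ(2^2) = 2^2 − 2^1 = 4 − 2 = 2.
φ(7^3) = 7^3 − 7^2 = 343 − 49 = 294.
φ(19) = 19 − 1 = 18.
φ(29) = 29 − 1 = 28.
φ(755972) = 2 × 294 × 18 × 28 = 296352.

296352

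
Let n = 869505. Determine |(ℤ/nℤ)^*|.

366912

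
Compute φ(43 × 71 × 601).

φ(43) = 43 − 1 = 42.
φ(71) = 71 − 1 = 70.
φ(601) = 601 − 1 = 600.
Since φ is multiplicative, φ(1834853) = 42 · 70 · 600 = 1764000.

1764000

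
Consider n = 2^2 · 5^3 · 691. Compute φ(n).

φ(2^2) = 2^1·(2−1) = 2·1 = 2.
φ(5^3) = 5^2·(5−1) = 25·4 = 100.
φ(691) = 691 − 1 = 690.
Since φ is multiplicative, φ(345500) = 2 · 100 · 690 = 138000.

138000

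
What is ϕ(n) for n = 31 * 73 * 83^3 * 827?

1007868415680

φ(1070099942287) = 1070099942287 · (1 − 1/31) · (1 − 1/73) · (1 − 1/83) · (1 − 1/827)
       = 1070099942287 · 146301120/155334583 = 1007868415680.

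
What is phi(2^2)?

2

φ(4) = 4 · (1 − 1/2)
       = 4 · 1/2 = 2.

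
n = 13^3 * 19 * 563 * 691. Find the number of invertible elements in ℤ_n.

φ(16239404519) = 16239404519 · (1 − 1/13) · (1 − 1/19) · (1 − 1/563) · (1 − 1/691)
       = 16239404519 · 83760480/96091151 = 14155521120.

14155521120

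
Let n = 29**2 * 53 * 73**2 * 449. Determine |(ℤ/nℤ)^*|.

99424346112

φ(106650753133) = 106650753133 · (1 − 1/29) · (1 − 1/53) · (1 − 1/73) · (1 − 1/449)
       = 106650753133 · 46964736/50378249 = 99424346112.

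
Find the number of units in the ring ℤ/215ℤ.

215 = 5 * 43.
φ(215) = 215 · (1 − 1/5) · (1 − 1/43)
       = 215 · 168/215 = 168.

168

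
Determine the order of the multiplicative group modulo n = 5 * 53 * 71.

φ(18815) = 18815 · (1 − 1/5) · (1 − 1/53) · (1 − 1/71)
       = 18815 · 14560/18815 = 14560.

14560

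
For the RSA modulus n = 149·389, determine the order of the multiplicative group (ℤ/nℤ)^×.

φ(149) = 149 − 1 = 148.
φ(389) = 389 − 1 = 388.
φ(57961) = 148 × 388 = 57424.

57424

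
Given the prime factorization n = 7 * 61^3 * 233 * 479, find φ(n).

148551845760

φ(7) = 7 − 1 = 6.
φ(61^3) = 61^3 − 61^2 = 226981 − 3721 = 223260.
φ(233) = 233 − 1 = 232.
φ(479) = 479 − 1 = 478.
φ(177328679269) = 6 × 223260 × 232 × 478 = 148551845760.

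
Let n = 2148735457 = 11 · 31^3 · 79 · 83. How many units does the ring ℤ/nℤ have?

φ(2148735457) = 2148735457 · (1 − 1/11) · (1 − 1/31) · (1 − 1/79) · (1 − 1/83)
       = 2148735457 · 1918800/2235937 = 1843966800.

1843966800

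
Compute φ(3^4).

54

φ(3^4) = 3^3·(3−1) = 27·2 = 54.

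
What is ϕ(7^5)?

14406

φ(16807) = 16807 · (1 − 1/7)
       = 16807 · 6/7 = 14406.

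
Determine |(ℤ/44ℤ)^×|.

20

Prime factorization: 44 = 2^2 × 11.
φ(2^2) = 2^1·(2−1) = 2·1 = 2.
φ(11) = 11 − 1 = 10.
Since φ is multiplicative, φ(44) = 2 · 10 = 20.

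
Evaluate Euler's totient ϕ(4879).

3840

4879 = 7 × 17 × 41.
φ(4879) = 4879 · (1 − 1/7) · (1 − 1/17) · (1 − 1/41)
       = 4879 · 3840/4879 = 3840.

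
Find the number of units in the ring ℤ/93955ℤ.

66528

Factor 93955: 93955 = 5 · 19 · 23 · 43.
φ(93955) = 93955 · (1 − 1/5) · (1 − 1/19) · (1 − 1/23) · (1 − 1/43)
       = 93955 · 66528/93955 = 66528.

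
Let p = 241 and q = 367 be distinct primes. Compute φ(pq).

φ(88447) = 88447 · (1 − 1/241) · (1 − 1/367)
       = 88447 · 87840/88447 = 87840.

87840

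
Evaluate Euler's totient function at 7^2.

φ(49) = 49 · (1 − 1/7)
       = 49 · 6/7 = 42.

42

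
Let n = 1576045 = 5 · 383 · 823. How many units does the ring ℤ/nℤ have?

1256016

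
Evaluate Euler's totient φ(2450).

Prime factorization: 2450 = 2 · 5^2 · 7^2.
φ(2) = 2 − 1 = 1.
φ(5^2) = 5^2 − 5^1 = 25 − 5 = 20.
φ(7^2) = 7^1·(7−1) = 7·6 = 42.
φ(2450) = 1 × 20 × 42 = 840.

840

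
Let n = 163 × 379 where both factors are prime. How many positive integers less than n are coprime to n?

61236

φ(pq) = (p−1)(q−1) = 162 · 378 = 61236.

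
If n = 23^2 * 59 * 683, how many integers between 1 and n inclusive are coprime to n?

20015336

φ(23^2) = 23^2 − 23^1 = 529 − 23 = 506.
φ(59) = 59 − 1 = 58.
φ(683) = 683 − 1 = 682.
Multiply: 506 · 58 · 682 = 20015336.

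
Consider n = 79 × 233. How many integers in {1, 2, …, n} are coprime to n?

18096

φ(18407) = 18407 · (1 − 1/79) · (1 − 1/233)
       = 18407 · 18096/18407 = 18096.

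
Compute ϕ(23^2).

506

φ(529) = 529 · (1 − 1/23)
       = 529 · 22/23 = 506.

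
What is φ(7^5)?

14406

φ(7^5) = 7^5 − 7^4 = 16807 − 2401 = 14406.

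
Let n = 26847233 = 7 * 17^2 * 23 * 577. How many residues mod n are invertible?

φ(26847233) = 26847233 · (1 − 1/7) · (1 − 1/17) · (1 − 1/23) · (1 − 1/577)
       = 26847233 · 1216512/1579249 = 20680704.

20680704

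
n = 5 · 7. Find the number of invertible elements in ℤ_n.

24

φ(5) = 5 − 1 = 4.
φ(7) = 7 − 1 = 6.
Since φ is multiplicative, φ(35) = 4 · 6 = 24.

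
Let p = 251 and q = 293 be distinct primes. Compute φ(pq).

73000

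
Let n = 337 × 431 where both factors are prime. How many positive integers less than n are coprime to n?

144480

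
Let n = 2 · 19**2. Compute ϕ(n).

φ(2) = 2 − 1 = 1.
φ(19^2) = 19^2 − 19^1 = 361 − 19 = 342.
Since φ is multiplicative, φ(722) = 1 · 342 = 342.

342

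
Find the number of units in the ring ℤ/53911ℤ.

Prime factorization: 53911 = 11 * 13^2 * 29.
φ(53911) = 53911 · (1 − 1/11) · (1 − 1/13) · (1 − 1/29)
       = 53911 · 3360/4147 = 43680.

43680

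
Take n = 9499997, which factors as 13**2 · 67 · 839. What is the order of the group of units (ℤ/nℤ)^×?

8628048

φ(13^2) = 13^2 − 13^1 = 169 − 13 = 156.
φ(67) = 67 − 1 = 66.
φ(839) = 839 − 1 = 838.
Multiply: 156 · 66 · 838 = 8628048.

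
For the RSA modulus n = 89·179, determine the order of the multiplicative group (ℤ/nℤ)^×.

φ(pq) = (p−1)(q−1) = 88 · 178 = 15664.

15664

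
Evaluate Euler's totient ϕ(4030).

1440

4030 = 2 · 5 · 13 · 31.
φ(2) = 2 − 1 = 1.
φ(5) = 5 − 1 = 4.
φ(13) = 13 − 1 = 12.
φ(31) = 31 − 1 = 30.
Multiply: 1 · 4 · 12 · 30 = 1440.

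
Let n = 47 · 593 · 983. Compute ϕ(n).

φ(47) = 47 − 1 = 46.
φ(593) = 593 − 1 = 592.
φ(983) = 983 − 1 = 982.
φ(27397193) = 46 × 592 × 982 = 26741824.

26741824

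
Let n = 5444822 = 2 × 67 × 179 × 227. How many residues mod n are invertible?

φ(2) = 2 − 1 = 1.
φ(67) = 67 − 1 = 66.
φ(179) = 179 − 1 = 178.
φ(227) = 227 − 1 = 226.
φ(5444822) = 1 × 66 × 178 × 226 = 2655048.

2655048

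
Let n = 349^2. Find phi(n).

121452

φ(121801) = 121801 · (1 − 1/349)
       = 121801 · 348/349 = 121452.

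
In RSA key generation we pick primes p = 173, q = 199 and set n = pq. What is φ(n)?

For distinct primes, φ(pq) = (p−1)(q−1) = 172 × 198 = 34056.

34056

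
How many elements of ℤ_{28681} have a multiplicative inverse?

25872

28681 = 23 * 29 * 43.
φ(23) = 23 − 1 = 22.
φ(29) = 29 − 1 = 28.
φ(43) = 43 − 1 = 42.
Multiply: 22 · 28 · 42 = 25872.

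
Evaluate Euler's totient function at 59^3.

φ(205379) = 205379 · (1 − 1/59)
       = 205379 · 58/59 = 201898.

201898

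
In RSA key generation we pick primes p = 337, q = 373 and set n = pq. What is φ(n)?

φ(125701) = 125701 · (1 − 1/337) · (1 − 1/373)
       = 125701 · 124992/125701 = 124992.

124992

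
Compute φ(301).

Prime factorization: 301 = 7 * 43.
φ(7) = 7 − 1 = 6.
φ(43) = 43 − 1 = 42.
Since φ is multiplicative, φ(301) = 6 · 42 = 252.

252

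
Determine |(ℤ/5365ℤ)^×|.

Prime factorization: 5365 = 5 · 29 · 37.
φ(5) = 5 − 1 = 4.
φ(29) = 29 − 1 = 28.
φ(37) = 37 − 1 = 36.
Since φ is multiplicative, φ(5365) = 4 · 28 · 36 = 4032.

4032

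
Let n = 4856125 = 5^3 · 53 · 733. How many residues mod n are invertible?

3806400

φ(4856125) = 4856125 · (1 − 1/5) · (1 − 1/53) · (1 − 1/733)
       = 4856125 · 152256/194245 = 3806400.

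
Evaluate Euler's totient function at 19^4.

φ(130321) = 130321 · (1 − 1/19)
       = 130321 · 18/19 = 123462.

123462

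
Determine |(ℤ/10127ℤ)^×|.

8640

10127 = 13 × 19 × 41.
φ(10127) = 10127 · (1 − 1/13) · (1 − 1/19) · (1 − 1/41)
       = 10127 · 8640/10127 = 8640.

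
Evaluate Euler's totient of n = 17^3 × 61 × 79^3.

135057237120

φ(17^3) = 17^2·(17−1) = 289·16 = 4624.
φ(61) = 61 − 1 = 60.
φ(79^3) = 79^3 − 79^2 = 493039 − 6241 = 486798.
φ(147760337027) = 4624 × 60 × 486798 = 135057237120.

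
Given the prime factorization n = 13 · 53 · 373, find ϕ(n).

232128

φ(13) = 13 − 1 = 12.
φ(53) = 53 − 1 = 52.
φ(373) = 373 − 1 = 372.
Since φ is multiplicative, φ(256997) = 12 · 52 · 372 = 232128.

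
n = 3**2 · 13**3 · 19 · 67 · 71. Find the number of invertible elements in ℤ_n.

1011890880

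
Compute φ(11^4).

13310

φ(11^4) = 11^4 − 11^3 = 14641 − 1331 = 13310.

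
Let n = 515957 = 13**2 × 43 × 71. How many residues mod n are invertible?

φ(13^2) = 13^2 − 13^1 = 169 − 13 = 156.
φ(43) = 43 − 1 = 42.
φ(71) = 71 − 1 = 70.
Since φ is multiplicative, φ(515957) = 156 · 42 · 70 = 458640.

458640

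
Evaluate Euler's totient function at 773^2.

596756

φ(773^2) = 773^2 − 773^1 = 597529 − 773 = 596756.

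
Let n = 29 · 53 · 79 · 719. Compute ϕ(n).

81541824

φ(87303137) = 87303137 · (1 − 1/29) · (1 − 1/53) · (1 − 1/79) · (1 − 1/719)
       = 87303137 · 81541824/87303137 = 81541824.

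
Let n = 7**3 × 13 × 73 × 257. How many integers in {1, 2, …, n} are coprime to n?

65028096

φ(7^3) = 7^3 − 7^2 = 343 − 49 = 294.
φ(13) = 13 − 1 = 12.
φ(73) = 73 − 1 = 72.
φ(257) = 257 − 1 = 256.
φ(83655299) = 294 × 12 × 72 × 256 = 65028096.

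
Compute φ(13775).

13775 = 5^2 · 19 · 29.
φ(5^2) = 5^1·(5−1) = 5·4 = 20.
φ(19) = 19 − 1 = 18.
φ(29) = 29 − 1 = 28.
Multiply: 20 · 18 · 28 = 10080.

10080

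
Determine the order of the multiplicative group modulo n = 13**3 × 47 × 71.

φ(7331389) = 7331389 · (1 − 1/13) · (1 − 1/47) · (1 − 1/71)
       = 7331389 · 38640/43381 = 6530160.

6530160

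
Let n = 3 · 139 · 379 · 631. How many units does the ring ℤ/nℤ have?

65726640

φ(3) = 3 − 1 = 2.
φ(139) = 139 − 1 = 138.
φ(379) = 379 − 1 = 378.
φ(631) = 631 − 1 = 630.
Multiply: 2 · 138 · 378 · 630 = 65726640.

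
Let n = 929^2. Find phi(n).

862112

φ(863041) = 863041 · (1 − 1/929)
       = 863041 · 928/929 = 862112.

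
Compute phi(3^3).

18

φ(3^3) = 3^2·(3−1) = 9·2 = 18.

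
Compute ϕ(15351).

8064

15351 = 3 × 7 × 17 × 43.
φ(15351) = 15351 · (1 − 1/3) · (1 − 1/7) · (1 − 1/17) · (1 − 1/43)
       = 15351 · 8064/15351 = 8064.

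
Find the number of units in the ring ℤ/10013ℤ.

Prime factorization: 10013 = 17 * 19 * 31.
φ(10013) = 10013 · (1 − 1/17) · (1 − 1/19) · (1 − 1/31)
       = 10013 · 8640/10013 = 8640.

8640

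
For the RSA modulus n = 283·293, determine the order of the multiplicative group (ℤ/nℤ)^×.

82344

φ(283) = 283 − 1 = 282.
φ(293) = 293 − 1 = 292.
φ(82919) = 282 × 292 = 82344.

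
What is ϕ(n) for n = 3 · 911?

1820

φ(3) = 3 − 1 = 2.
φ(911) = 911 − 1 = 910.
Multiply: 2 · 910 = 1820.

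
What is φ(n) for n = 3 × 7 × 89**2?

φ(3) = 3 − 1 = 2.
φ(7) = 7 − 1 = 6.
φ(89^2) = 89^1·(89−1) = 89·88 = 7832.
φ(166341) = 2 × 6 × 7832 = 93984.

93984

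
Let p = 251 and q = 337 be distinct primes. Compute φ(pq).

84000

φ(n) = (p − 1)(q − 1) = (251−1)(337−1) = 250·336 = 84000.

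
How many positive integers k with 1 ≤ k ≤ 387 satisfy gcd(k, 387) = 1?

First factor: 387 = 3**2 × 43.
φ(3^2) = 3^2 − 3^1 = 9 − 3 = 6.
φ(43) = 43 − 1 = 42.
Multiply: 6 · 42 = 252.

252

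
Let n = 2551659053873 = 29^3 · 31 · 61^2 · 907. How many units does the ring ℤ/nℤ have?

φ(2551659053873) = 2551659053873 · (1 − 1/29) · (1 − 1/31) · (1 − 1/61) · (1 − 1/907)
       = 2551659053873 · 45662400/49738973 = 2342526782400.

2342526782400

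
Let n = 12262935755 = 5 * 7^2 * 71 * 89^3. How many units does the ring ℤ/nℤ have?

8197284480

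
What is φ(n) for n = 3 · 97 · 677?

129792

φ(197007) = 197007 · (1 − 1/3) · (1 − 1/97) · (1 − 1/677)
       = 197007 · 129792/197007 = 129792.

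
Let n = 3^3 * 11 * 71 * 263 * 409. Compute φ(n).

φ(3^3) = 3^2·(3−1) = 9·2 = 18.
φ(11) = 11 − 1 = 10.
φ(71) = 71 − 1 = 70.
φ(263) = 263 − 1 = 262.
φ(409) = 409 − 1 = 408.
Since φ is multiplicative, φ(2268265329) = 18 · 10 · 70 · 262 · 408 = 1346889600.

1346889600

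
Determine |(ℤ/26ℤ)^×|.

26 = 2 * 13.
φ(2) = 2 − 1 = 1.
φ(13) = 13 − 1 = 12.
φ(26) = 1 × 12 = 12.

12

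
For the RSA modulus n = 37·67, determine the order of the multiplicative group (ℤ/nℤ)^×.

φ(37) = 37 − 1 = 36.
φ(67) = 67 − 1 = 66.
Multiply: 36 · 66 = 2376.

2376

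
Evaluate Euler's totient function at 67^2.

φ(67^2) = 67^1·(67−1) = 67·66 = 4422.

4422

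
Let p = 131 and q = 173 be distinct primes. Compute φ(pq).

φ(131) = 131 − 1 = 130.
φ(173) = 173 − 1 = 172.
Multiply: 130 · 172 = 22360.

22360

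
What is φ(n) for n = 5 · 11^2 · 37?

φ(22385) = 22385 · (1 − 1/5) · (1 − 1/11) · (1 − 1/37)
       = 22385 · 1440/2035 = 15840.

15840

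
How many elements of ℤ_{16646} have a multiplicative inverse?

6720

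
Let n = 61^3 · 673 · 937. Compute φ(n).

140428753920

φ(143134445581) = 143134445581 · (1 − 1/61) · (1 − 1/673) · (1 − 1/937)
       = 143134445581 · 37739520/38466661 = 140428753920.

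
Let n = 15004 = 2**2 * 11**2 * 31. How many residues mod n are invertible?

6600

φ(15004) = 15004 · (1 − 1/2) · (1 − 1/11) · (1 − 1/31)
       = 15004 · 300/682 = 6600.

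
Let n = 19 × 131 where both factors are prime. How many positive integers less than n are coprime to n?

For distinct primes, φ(pq) = (p−1)(q−1) = 18 × 130 = 2340.

2340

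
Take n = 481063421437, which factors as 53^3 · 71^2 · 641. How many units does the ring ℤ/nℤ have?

φ(481063421437) = 481063421437 · (1 − 1/53) · (1 − 1/71) · (1 − 1/641)
       = 481063421437 · 2329600/2412083 = 464613094400.

464613094400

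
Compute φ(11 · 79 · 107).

φ(92983) = 92983 · (1 − 1/11) · (1 − 1/79) · (1 − 1/107)
       = 92983 · 82680/92983 = 82680.

82680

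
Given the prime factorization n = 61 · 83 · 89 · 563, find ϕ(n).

φ(253691741) = 253691741 · (1 − 1/61) · (1 − 1/83) · (1 − 1/89) · (1 − 1/563)
       = 253691741 · 243323520/253691741 = 243323520.

243323520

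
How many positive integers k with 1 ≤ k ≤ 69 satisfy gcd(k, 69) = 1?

44

First factor: 69 = 3 · 23.
φ(69) = 69 · (1 − 1/3) · (1 − 1/23)
       = 69 · 44/69 = 44.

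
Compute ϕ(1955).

1408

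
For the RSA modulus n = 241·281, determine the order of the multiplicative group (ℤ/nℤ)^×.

67200

φ(241) = 241 − 1 = 240.
φ(281) = 281 − 1 = 280.
Multiply: 240 · 280 = 67200.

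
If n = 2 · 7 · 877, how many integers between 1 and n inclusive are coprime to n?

φ(12278) = 12278 · (1 − 1/2) · (1 − 1/7) · (1 − 1/877)
       = 12278 · 5256/12278 = 5256.

5256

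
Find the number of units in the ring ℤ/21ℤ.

12

21 = 3 × 7.
φ(21) = 21 · (1 − 1/3) · (1 − 1/7)
       = 21 · 12/21 = 12.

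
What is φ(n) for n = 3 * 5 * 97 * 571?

φ(3) = 3 − 1 = 2.
φ(5) = 5 − 1 = 4.
φ(97) = 97 − 1 = 96.
φ(571) = 571 − 1 = 570.
Multiply: 2 · 4 · 96 · 570 = 437760.

437760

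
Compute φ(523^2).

273006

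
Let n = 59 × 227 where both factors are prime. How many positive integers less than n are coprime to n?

φ(59) = 59 − 1 = 58.
φ(227) = 227 − 1 = 226.
Multiply: 58 · 226 = 13108.

13108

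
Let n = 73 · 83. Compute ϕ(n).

5904

φ(73) = 73 − 1 = 72.
φ(83) = 83 − 1 = 82.
φ(6059) = 72 × 82 = 5904.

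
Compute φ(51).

32

Factor 51: 51 = 3 × 17.
φ(3) = 3 − 1 = 2.
φ(17) = 17 − 1 = 16.
Since φ is multiplicative, φ(51) = 2 · 16 = 32.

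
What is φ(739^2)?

545382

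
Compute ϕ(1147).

1080

First factor: 1147 = 31 · 37.
φ(31) = 31 − 1 = 30.
φ(37) = 37 − 1 = 36.
Multiply: 30 · 36 = 1080.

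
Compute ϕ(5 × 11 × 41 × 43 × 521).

φ(50518765) = 50518765 · (1 − 1/5) · (1 − 1/11) · (1 − 1/41) · (1 − 1/43) · (1 − 1/521)
       = 50518765 · 34944000/50518765 = 34944000.

34944000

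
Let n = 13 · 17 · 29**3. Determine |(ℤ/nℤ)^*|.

φ(13) = 13 − 1 = 12.
φ(17) = 17 − 1 = 16.
φ(29^3) = 29^2·(29−1) = 841·28 = 23548.
φ(5389969) = 12 × 16 × 23548 = 4521216.

4521216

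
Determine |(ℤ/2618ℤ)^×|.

2618 = 2 · 7 · 11 · 17.
φ(2) = 2 − 1 = 1.
φ(7) = 7 − 1 = 6.
φ(11) = 11 − 1 = 10.
φ(17) = 17 − 1 = 16.
Multiply: 1 · 6 · 10 · 16 = 960.

960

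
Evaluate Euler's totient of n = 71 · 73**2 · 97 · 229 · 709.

5701547335680

φ(5958782323103) = 5958782323103 · (1 − 1/71) · (1 − 1/73) · (1 − 1/97) · (1 − 1/229) · (1 − 1/709)
       = 5958782323103 · 78103388160/81627155111 = 5701547335680.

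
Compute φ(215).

168

Factor 215: 215 = 5 · 43.
φ(215) = 215 · (1 − 1/5) · (1 − 1/43)
       = 215 · 168/215 = 168.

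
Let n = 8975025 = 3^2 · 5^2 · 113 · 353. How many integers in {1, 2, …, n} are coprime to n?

φ(8975025) = 8975025 · (1 − 1/3) · (1 − 1/5) · (1 − 1/113) · (1 − 1/353)
       = 8975025 · 315392/598335 = 4730880.

4730880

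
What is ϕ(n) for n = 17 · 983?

φ(17) = 17 − 1 = 16.
φ(983) = 983 − 1 = 982.
Since φ is multiplicative, φ(16711) = 16 · 982 = 15712.

15712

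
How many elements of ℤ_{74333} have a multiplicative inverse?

First factor: 74333 = 7^2 · 37 · 41.
φ(7^2) = 7^1·(7−1) = 7·6 = 42.
φ(37) = 37 − 1 = 36.
φ(41) = 41 − 1 = 40.
φ(74333) = 42 × 36 × 40 = 60480.

60480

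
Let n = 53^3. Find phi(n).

φ(53^3) = 53^3 − 53^2 = 148877 − 2809 = 146068.

146068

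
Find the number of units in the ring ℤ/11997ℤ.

7560

First factor: 11997 = 3^2 · 31 · 43.
φ(3^2) = 3^2 − 3^1 = 9 − 3 = 6.
φ(31) = 31 − 1 = 30.
φ(43) = 43 − 1 = 42.
Multiply: 6 · 30 · 42 = 7560.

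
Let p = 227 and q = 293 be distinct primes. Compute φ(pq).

65992

φ(66511) = 66511 · (1 − 1/227) · (1 − 1/293)
       = 66511 · 65992/66511 = 65992.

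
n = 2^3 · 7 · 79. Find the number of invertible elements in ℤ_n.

1872

φ(2^3) = 2^2·(2−1) = 4·1 = 4.
φ(7) = 7 − 1 = 6.
φ(79) = 79 − 1 = 78.
Since φ is multiplicative, φ(4424) = 4 · 6 · 78 = 1872.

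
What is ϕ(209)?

209 = 11 · 19.
φ(209) = 209 · (1 − 1/11) · (1 − 1/19)
       = 209 · 180/209 = 180.

180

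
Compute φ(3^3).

18

φ(27) = 27 · (1 − 1/3)
       = 27 · 2/3 = 18.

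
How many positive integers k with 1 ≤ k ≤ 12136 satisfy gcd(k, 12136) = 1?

5760

First factor: 12136 = 2**3 * 37 * 41.
φ(2^3) = 2^2·(2−1) = 4·1 = 4.
φ(37) = 37 − 1 = 36.
φ(41) = 41 − 1 = 40.
φ(12136) = 4 × 36 × 40 = 5760.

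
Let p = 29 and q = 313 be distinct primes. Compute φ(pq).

8736

φ(pq) = (p−1)(q−1) = 28 · 312 = 8736.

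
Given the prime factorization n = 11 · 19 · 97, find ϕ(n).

17280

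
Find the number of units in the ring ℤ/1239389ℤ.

1088640

1239389 = 19 * 37 * 41 * 43.
φ(1239389) = 1239389 · (1 − 1/19) · (1 − 1/37) · (1 − 1/41) · (1 − 1/43)
       = 1239389 · 1088640/1239389 = 1088640.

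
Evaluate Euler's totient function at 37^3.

49284

φ(37^3) = 37^2·(37−1) = 1369·36 = 49284.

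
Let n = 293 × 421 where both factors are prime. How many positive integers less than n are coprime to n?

φ(293) = 293 − 1 = 292.
φ(421) = 421 − 1 = 420.
φ(123353) = 292 × 420 = 122640.

122640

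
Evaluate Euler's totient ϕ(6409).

5376

Factor 6409: 6409 = 13 * 17 * 29.
φ(13) = 13 − 1 = 12.
φ(17) = 17 − 1 = 16.
φ(29) = 29 − 1 = 28.
Since φ is multiplicative, φ(6409) = 12 · 16 · 28 = 5376.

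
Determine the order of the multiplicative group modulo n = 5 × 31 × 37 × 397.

1710720

φ(5) = 5 − 1 = 4.
φ(31) = 31 − 1 = 30.
φ(37) = 37 − 1 = 36.
φ(397) = 397 − 1 = 396.
Multiply: 4 · 30 · 36 · 396 = 1710720.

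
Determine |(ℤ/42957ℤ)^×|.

First factor: 42957 = 3**3 × 37 × 43.
φ(3^3) = 3^3 − 3^2 = 27 − 9 = 18.
φ(37) = 37 − 1 = 36.
φ(43) = 43 − 1 = 42.
Multiply: 18 · 36 · 42 = 27216.

27216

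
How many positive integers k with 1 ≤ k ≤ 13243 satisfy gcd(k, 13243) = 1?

Factor 13243: 13243 = 17 · 19 · 41.
φ(13243) = 13243 · (1 − 1/17) · (1 − 1/19) · (1 − 1/41)
       = 13243 · 11520/13243 = 11520.

11520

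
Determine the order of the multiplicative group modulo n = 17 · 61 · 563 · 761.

φ(17) = 17 − 1 = 16.
φ(61) = 61 − 1 = 60.
φ(563) = 563 − 1 = 562.
φ(761) = 761 − 1 = 760.
Since φ is multiplicative, φ(444295391) = 16 · 60 · 562 · 760 = 410035200.

410035200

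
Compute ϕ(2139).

1320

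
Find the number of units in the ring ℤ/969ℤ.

576

Factor 969: 969 = 3 · 17 · 19.
φ(3) = 3 − 1 = 2.
φ(17) = 17 − 1 = 16.
φ(19) = 19 − 1 = 18.
Since φ is multiplicative, φ(969) = 2 · 16 · 18 = 576.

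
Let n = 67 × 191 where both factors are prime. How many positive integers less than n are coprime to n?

φ(n) = (p − 1)(q − 1) = (67−1)(191−1) = 66·190 = 12540.

12540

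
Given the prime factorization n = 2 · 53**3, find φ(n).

φ(297754) = 297754 · (1 − 1/2) · (1 − 1/53)
       = 297754 · 52/106 = 146068.

146068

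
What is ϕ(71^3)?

φ(357911) = 357911 · (1 − 1/71)
       = 357911 · 70/71 = 352870.

352870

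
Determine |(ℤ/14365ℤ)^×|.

Prime factorization: 14365 = 5 · 13^2 · 17.
φ(14365) = 14365 · (1 − 1/5) · (1 − 1/13) · (1 − 1/17)
       = 14365 · 768/1105 = 9984.

9984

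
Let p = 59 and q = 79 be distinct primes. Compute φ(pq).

For distinct primes, φ(pq) = (p−1)(q−1) = 58 × 78 = 4524.

4524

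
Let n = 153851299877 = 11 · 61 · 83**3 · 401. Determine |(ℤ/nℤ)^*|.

φ(11) = 11 − 1 = 10.
φ(61) = 61 − 1 = 60.
φ(83^3) = 83^2·(83−1) = 6889·82 = 564898.
φ(401) = 401 − 1 = 400.
Since φ is multiplicative, φ(153851299877) = 10 · 60 · 564898 · 400 = 135575520000.

135575520000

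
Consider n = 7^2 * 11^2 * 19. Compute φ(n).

83160

φ(7^2) = 7^2 − 7^1 = 49 − 7 = 42.
φ(11^2) = 11^1·(11−1) = 11·10 = 110.
φ(19) = 19 − 1 = 18.
Since φ is multiplicative, φ(112651) = 42 · 110 · 18 = 83160.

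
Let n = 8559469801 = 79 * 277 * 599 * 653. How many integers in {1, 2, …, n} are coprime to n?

8393681088

φ(8559469801) = 8559469801 · (1 − 1/79) · (1 − 1/277) · (1 − 1/599) · (1 − 1/653)
       = 8559469801 · 8393681088/8559469801 = 8393681088.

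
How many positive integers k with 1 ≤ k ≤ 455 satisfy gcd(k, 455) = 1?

Prime factorization: 455 = 5 * 7 * 13.
φ(455) = 455 · (1 − 1/5) · (1 − 1/7) · (1 − 1/13)
       = 455 · 288/455 = 288.

288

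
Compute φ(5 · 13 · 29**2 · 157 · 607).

3684635136

φ(5209519835) = 5209519835 · (1 − 1/5) · (1 − 1/13) · (1 − 1/29) · (1 − 1/157) · (1 − 1/607)
       = 5209519835 · 127056384/179638615 = 3684635136.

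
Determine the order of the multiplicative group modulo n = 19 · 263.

4716

φ(4997) = 4997 · (1 − 1/19) · (1 − 1/263)
       = 4997 · 4716/4997 = 4716.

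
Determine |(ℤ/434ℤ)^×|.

First factor: 434 = 2 × 7 × 31.
φ(434) = 434 · (1 − 1/2) · (1 − 1/7) · (1 − 1/31)
       = 434 · 180/434 = 180.

180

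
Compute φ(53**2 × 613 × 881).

φ(53^2) = 53^1·(53−1) = 53·52 = 2756.
φ(613) = 613 − 1 = 612.
φ(881) = 881 − 1 = 880.
Since φ is multiplicative, φ(1517008877) = 2756 · 612 · 880 = 1484271360.

1484271360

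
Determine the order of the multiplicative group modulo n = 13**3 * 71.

φ(155987) = 155987 · (1 − 1/13) · (1 − 1/71)
       = 155987 · 840/923 = 141960.

141960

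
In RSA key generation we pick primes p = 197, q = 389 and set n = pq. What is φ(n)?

φ(197) = 197 − 1 = 196.
φ(389) = 389 − 1 = 388.
Multiply: 196 · 388 = 76048.

76048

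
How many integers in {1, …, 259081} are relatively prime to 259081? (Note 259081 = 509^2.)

φ(259081) = 259081 · (1 − 1/509)
       = 259081 · 508/509 = 258572.

258572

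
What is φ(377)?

336

377 = 13 · 29.
φ(377) = 377 · (1 − 1/13) · (1 − 1/29)
       = 377 · 336/377 = 336.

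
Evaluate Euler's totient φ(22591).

20160

First factor: 22591 = 19 · 29 · 41.
φ(22591) = 22591 · (1 − 1/19) · (1 − 1/29) · (1 − 1/41)
       = 22591 · 20160/22591 = 20160.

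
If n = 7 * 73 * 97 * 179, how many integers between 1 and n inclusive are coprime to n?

7382016

φ(7) = 7 − 1 = 6.
φ(73) = 73 − 1 = 72.
φ(97) = 97 − 1 = 96.
φ(179) = 179 − 1 = 178.
φ(8872493) = 6 × 72 × 96 × 178 = 7382016.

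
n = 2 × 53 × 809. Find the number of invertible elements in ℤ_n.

42016

φ(85754) = 85754 · (1 − 1/2) · (1 − 1/53) · (1 − 1/809)
       = 85754 · 42016/85754 = 42016.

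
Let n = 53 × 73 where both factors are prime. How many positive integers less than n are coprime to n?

φ(n) = (p − 1)(q − 1) = (53−1)(73−1) = 52·72 = 3744.

3744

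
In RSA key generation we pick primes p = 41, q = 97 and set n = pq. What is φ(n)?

φ(n) = (p − 1)(q − 1) = (41−1)(97−1) = 40·96 = 3840.

3840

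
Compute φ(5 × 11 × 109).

4320

φ(5995) = 5995 · (1 − 1/5) · (1 − 1/11) · (1 − 1/109)
       = 5995 · 4320/5995 = 4320.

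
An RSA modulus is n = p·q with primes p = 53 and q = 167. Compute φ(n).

For distinct primes, φ(pq) = (p−1)(q−1) = 52 × 166 = 8632.

8632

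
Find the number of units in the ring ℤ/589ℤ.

540

589 = 19 · 31.
φ(589) = 589 · (1 − 1/19) · (1 − 1/31)
       = 589 · 540/589 = 540.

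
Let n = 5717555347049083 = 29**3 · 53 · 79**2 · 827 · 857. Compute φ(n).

φ(5717555347049083) = 5717555347049083 · (1 − 1/29) · (1 − 1/53) · (1 − 1/79) · (1 − 1/827) · (1 − 1/857)
       = 5717555347049083 · 80298935808/86057215597 = 5334980996147712.

5334980996147712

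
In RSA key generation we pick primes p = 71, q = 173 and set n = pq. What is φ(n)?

12040

φ(pq) = (p−1)(q−1) = 70 · 172 = 12040.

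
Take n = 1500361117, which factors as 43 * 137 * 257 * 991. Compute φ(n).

φ(1500361117) = 1500361117 · (1 − 1/43) · (1 − 1/137) · (1 − 1/257) · (1 − 1/991)
       = 1500361117 · 1447649280/1500361117 = 1447649280.

1447649280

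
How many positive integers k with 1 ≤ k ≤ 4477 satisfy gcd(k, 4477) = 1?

Factor 4477: 4477 = 11^2 * 37.
φ(4477) = 4477 · (1 − 1/11) · (1 − 1/37)
       = 4477 · 360/407 = 3960.

3960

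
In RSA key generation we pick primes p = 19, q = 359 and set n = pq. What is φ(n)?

6444

φ(pq) = (p−1)(q−1) = 18 · 358 = 6444.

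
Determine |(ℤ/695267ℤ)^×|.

598752

695267 = 19 * 23 * 37 * 43.
φ(695267) = 695267 · (1 − 1/19) · (1 − 1/23) · (1 − 1/37) · (1 − 1/43)
       = 695267 · 598752/695267 = 598752.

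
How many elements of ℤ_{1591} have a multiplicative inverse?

Prime factorization: 1591 = 37 * 43.
φ(37) = 37 − 1 = 36.
φ(43) = 43 − 1 = 42.
φ(1591) = 36 × 42 = 1512.

1512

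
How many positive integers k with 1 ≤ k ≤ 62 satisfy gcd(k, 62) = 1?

Factor 62: 62 = 2 · 31.
φ(62) = 62 · (1 − 1/2) · (1 − 1/31)
       = 62 · 30/62 = 30.

30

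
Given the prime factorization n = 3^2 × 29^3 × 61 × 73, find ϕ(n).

610364160

φ(977437953) = 977437953 · (1 − 1/3) · (1 − 1/29) · (1 − 1/61) · (1 − 1/73)
       = 977437953 · 241920/387411 = 610364160.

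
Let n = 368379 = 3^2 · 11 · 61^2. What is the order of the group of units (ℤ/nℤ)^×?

219600

φ(3^2) = 3^2 − 3^1 = 9 − 3 = 6.
φ(11) = 11 − 1 = 10.
φ(61^2) = 61^1·(61−1) = 61·60 = 3660.
φ(368379) = 6 × 10 × 3660 = 219600.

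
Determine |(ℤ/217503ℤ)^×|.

121680

Prime factorization: 217503 = 3^2 · 11 · 13^3.
φ(3^2) = 3^2 − 3^1 = 9 − 3 = 6.
φ(11) = 11 − 1 = 10.
φ(13^3) = 13^3 − 13^2 = 2197 − 169 = 2028.
Since φ is multiplicative, φ(217503) = 6 · 10 · 2028 = 121680.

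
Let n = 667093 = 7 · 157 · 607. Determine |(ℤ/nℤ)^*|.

567216

φ(7) = 7 − 1 = 6.
φ(157) = 157 − 1 = 156.
φ(607) = 607 − 1 = 606.
Since φ is multiplicative, φ(667093) = 6 · 156 · 606 = 567216.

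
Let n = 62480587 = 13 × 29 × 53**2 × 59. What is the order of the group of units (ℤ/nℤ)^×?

53708928

φ(13) = 13 − 1 = 12.
φ(29) = 29 − 1 = 28.
φ(53^2) = 53^1·(53−1) = 53·52 = 2756.
φ(59) = 59 − 1 = 58.
Since φ is multiplicative, φ(62480587) = 12 · 28 · 2756 · 58 = 53708928.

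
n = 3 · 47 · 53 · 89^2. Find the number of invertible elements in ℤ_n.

37468288

φ(59193633) = 59193633 · (1 − 1/3) · (1 − 1/47) · (1 − 1/53) · (1 − 1/89)
       = 59193633 · 420992/665097 = 37468288.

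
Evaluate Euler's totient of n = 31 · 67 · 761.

1504800

φ(1580597) = 1580597 · (1 − 1/31) · (1 − 1/67) · (1 − 1/761)
       = 1580597 · 1504800/1580597 = 1504800.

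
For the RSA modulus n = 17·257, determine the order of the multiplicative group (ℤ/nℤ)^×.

For distinct primes, φ(pq) = (p−1)(q−1) = 16 × 256 = 4096.

4096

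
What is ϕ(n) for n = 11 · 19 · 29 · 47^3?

φ(629271203) = 629271203 · (1 − 1/11) · (1 − 1/19) · (1 − 1/29) · (1 − 1/47)
       = 629271203 · 231840/284867 = 512134560.

512134560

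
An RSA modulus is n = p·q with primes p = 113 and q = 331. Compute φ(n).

φ(pq) = (p−1)(q−1) = 112 · 330 = 36960.

36960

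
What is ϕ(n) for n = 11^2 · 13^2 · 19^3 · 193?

21409090560

φ(27070120363) = 27070120363 · (1 − 1/11) · (1 − 1/13) · (1 − 1/19) · (1 − 1/193)
       = 27070120363 · 414720/524381 = 21409090560.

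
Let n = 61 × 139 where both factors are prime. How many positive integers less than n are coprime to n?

φ(8479) = 8479 · (1 − 1/61) · (1 − 1/139)
       = 8479 · 8280/8479 = 8280.

8280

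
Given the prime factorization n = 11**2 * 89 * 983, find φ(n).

φ(10585927) = 10585927 · (1 − 1/11) · (1 − 1/89) · (1 − 1/983)
       = 10585927 · 864160/962357 = 9505760.

9505760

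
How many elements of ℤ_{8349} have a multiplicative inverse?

4840

Prime factorization: 8349 = 3 · 11**2 · 23.
φ(8349) = 8349 · (1 − 1/3) · (1 − 1/11) · (1 − 1/23)
       = 8349 · 440/759 = 4840.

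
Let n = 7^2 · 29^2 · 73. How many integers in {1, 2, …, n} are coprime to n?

φ(7^2) = 7^1·(7−1) = 7·6 = 42.
φ(29^2) = 29^1·(29−1) = 29·28 = 812.
φ(73) = 73 − 1 = 72.
Since φ is multiplicative, φ(3008257) = 42 · 812 · 72 = 2455488.

2455488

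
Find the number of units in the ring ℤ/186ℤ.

Prime factorization: 186 = 2 · 3 · 31.
φ(2) = 2 − 1 = 1.
φ(3) = 3 − 1 = 2.
φ(31) = 31 − 1 = 30.
φ(186) = 1 × 2 × 30 = 60.

60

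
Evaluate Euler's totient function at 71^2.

φ(71^2) = 71^1·(71−1) = 71·70 = 4970.

4970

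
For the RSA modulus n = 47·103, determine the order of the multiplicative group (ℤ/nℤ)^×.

4692

φ(n) = (p − 1)(q − 1) = (47−1)(103−1) = 46·102 = 4692.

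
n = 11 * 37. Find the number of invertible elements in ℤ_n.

φ(11) = 11 − 1 = 10.
φ(37) = 37 − 1 = 36.
φ(407) = 10 × 36 = 360.

360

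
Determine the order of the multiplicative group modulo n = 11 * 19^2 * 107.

362520

φ(11) = 11 − 1 = 10.
φ(19^2) = 19^1·(19−1) = 19·18 = 342.
φ(107) = 107 − 1 = 106.
φ(424897) = 10 × 342 × 106 = 362520.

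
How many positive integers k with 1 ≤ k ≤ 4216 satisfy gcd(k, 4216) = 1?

1920

Prime factorization: 4216 = 2^3 · 17 · 31.
φ(4216) = 4216 · (1 − 1/2) · (1 − 1/17) · (1 − 1/31)
       = 4216 · 480/1054 = 1920.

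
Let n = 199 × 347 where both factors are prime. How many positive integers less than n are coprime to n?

φ(69053) = 69053 · (1 − 1/199) · (1 − 1/347)
       = 69053 · 68508/69053 = 68508.

68508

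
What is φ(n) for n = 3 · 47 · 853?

78384

φ(120273) = 120273 · (1 − 1/3) · (1 − 1/47) · (1 − 1/853)
       = 120273 · 78384/120273 = 78384.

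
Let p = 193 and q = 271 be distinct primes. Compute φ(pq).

51840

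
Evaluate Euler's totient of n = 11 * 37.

360

φ(407) = 407 · (1 − 1/11) · (1 − 1/37)
       = 407 · 360/407 = 360.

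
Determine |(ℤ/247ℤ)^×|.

First factor: 247 = 13 × 19.
φ(247) = 247 · (1 − 1/13) · (1 − 1/19)
       = 247 · 216/247 = 216.

216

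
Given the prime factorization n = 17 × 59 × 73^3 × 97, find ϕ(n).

34181996544

φ(17) = 17 − 1 = 16.
φ(59) = 59 − 1 = 58.
φ(73^3) = 73^3 − 73^2 = 389017 − 5329 = 383688.
φ(97) = 97 − 1 = 96.
φ(37847852947) = 16 × 58 × 383688 × 96 = 34181996544.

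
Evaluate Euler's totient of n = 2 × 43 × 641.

φ(55126) = 55126 · (1 − 1/2) · (1 − 1/43) · (1 − 1/641)
       = 55126 · 26880/55126 = 26880.

26880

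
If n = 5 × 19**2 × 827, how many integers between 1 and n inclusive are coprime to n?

1129968

φ(1492735) = 1492735 · (1 − 1/5) · (1 − 1/19) · (1 − 1/827)
       = 1492735 · 59472/78565 = 1129968.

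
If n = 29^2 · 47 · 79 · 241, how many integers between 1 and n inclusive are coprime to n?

699229440

φ(752554553) = 752554553 · (1 − 1/29) · (1 − 1/47) · (1 − 1/79) · (1 − 1/241)
       = 752554553 · 24111360/25950157 = 699229440.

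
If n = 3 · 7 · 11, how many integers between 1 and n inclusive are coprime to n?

120

φ(3) = 3 − 1 = 2.
φ(7) = 7 − 1 = 6.
φ(11) = 11 − 1 = 10.
Multiply: 2 · 6 · 10 = 120.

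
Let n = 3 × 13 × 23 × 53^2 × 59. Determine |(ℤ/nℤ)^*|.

φ(148660707) = 148660707 · (1 − 1/3) · (1 − 1/13) · (1 − 1/23) · (1 − 1/53) · (1 − 1/59)
       = 148660707 · 1592448/2804919 = 84399744.

84399744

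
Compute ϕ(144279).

First factor: 144279 = 3^2 · 17 · 23 · 41.
φ(144279) = 144279 · (1 − 1/3) · (1 − 1/17) · (1 − 1/23) · (1 − 1/41)
       = 144279 · 28160/48093 = 84480.

84480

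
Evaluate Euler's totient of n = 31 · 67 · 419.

827640

φ(870263) = 870263 · (1 − 1/31) · (1 − 1/67) · (1 − 1/419)
       = 870263 · 827640/870263 = 827640.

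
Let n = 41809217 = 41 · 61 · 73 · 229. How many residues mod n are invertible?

φ(41) = 41 − 1 = 40.
φ(61) = 61 − 1 = 60.
φ(73) = 73 − 1 = 72.
φ(229) = 229 − 1 = 228.
Since φ is multiplicative, φ(41809217) = 40 · 60 · 72 · 228 = 39398400.

39398400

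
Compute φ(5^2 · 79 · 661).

φ(5^2) = 5^1·(5−1) = 5·4 = 20.
φ(79) = 79 − 1 = 78.
φ(661) = 661 − 1 = 660.
Multiply: 20 · 78 · 660 = 1029600.

1029600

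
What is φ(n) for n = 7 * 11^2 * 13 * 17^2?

2154240

φ(7) = 7 − 1 = 6.
φ(11^2) = 11^1·(11−1) = 11·10 = 110.
φ(13) = 13 − 1 = 12.
φ(17^2) = 17^1·(17−1) = 17·16 = 272.
φ(3182179) = 6 × 110 × 12 × 272 = 2154240.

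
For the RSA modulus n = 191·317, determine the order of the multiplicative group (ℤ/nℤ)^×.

φ(60547) = 60547 · (1 − 1/191) · (1 − 1/317)
       = 60547 · 60040/60547 = 60040.

60040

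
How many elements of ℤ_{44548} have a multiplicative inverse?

Prime factorization: 44548 = 2^2 · 7 · 37 · 43.
φ(44548) = 44548 · (1 − 1/2) · (1 − 1/7) · (1 − 1/37) · (1 − 1/43)
       = 44548 · 9072/22274 = 18144.

18144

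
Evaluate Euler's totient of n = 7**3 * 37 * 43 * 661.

φ(7^3) = 7^3 − 7^2 = 343 − 49 = 294.
φ(37) = 37 − 1 = 36.
φ(43) = 43 − 1 = 42.
φ(661) = 661 − 1 = 660.
φ(360716293) = 294 × 36 × 42 × 660 = 293388480.

293388480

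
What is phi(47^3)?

φ(103823) = 103823 · (1 − 1/47)
       = 103823 · 46/47 = 101614.

101614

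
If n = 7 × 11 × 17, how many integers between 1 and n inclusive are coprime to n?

φ(1309) = 1309 · (1 − 1/7) · (1 − 1/11) · (1 − 1/17)
       = 1309 · 960/1309 = 960.

960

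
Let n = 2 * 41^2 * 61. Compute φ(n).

φ(205082) = 205082 · (1 − 1/2) · (1 − 1/41) · (1 − 1/61)
       = 205082 · 2400/5002 = 98400.

98400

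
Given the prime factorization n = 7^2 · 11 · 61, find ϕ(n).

25200

φ(32879) = 32879 · (1 − 1/7) · (1 − 1/11) · (1 − 1/61)
       = 32879 · 3600/4697 = 25200.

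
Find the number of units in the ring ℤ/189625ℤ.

Prime factorization: 189625 = 5**3 · 37 · 41.
φ(189625) = 189625 · (1 − 1/5) · (1 − 1/37) · (1 − 1/41)
       = 189625 · 5760/7585 = 144000.

144000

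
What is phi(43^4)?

3339294

φ(43^4) = 43^4 − 43^3 = 3418801 − 79507 = 3339294.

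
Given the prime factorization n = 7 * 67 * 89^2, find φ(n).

φ(3714949) = 3714949 · (1 − 1/7) · (1 − 1/67) · (1 − 1/89)
       = 3714949 · 34848/41741 = 3101472.

3101472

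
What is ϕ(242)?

242 = 2 * 11^2.
φ(242) = 242 · (1 − 1/2) · (1 − 1/11)
       = 242 · 10/22 = 110.

110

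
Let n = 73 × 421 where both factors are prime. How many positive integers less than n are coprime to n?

30240

φ(pq) = (p−1)(q−1) = 72 · 420 = 30240.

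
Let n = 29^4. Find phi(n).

φ(29^4) = 29^3·(29−1) = 24389·28 = 682892.

682892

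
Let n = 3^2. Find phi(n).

6

φ(9) = 9 · (1 − 1/3)
       = 9 · 2/3 = 6.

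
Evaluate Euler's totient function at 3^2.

6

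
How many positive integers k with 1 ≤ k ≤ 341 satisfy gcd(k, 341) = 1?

Factor 341: 341 = 11 · 31.
φ(341) = 341 · (1 − 1/11) · (1 − 1/31)
       = 341 · 300/341 = 300.

300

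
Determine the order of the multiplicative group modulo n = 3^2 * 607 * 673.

2443392

φ(3676599) = 3676599 · (1 − 1/3) · (1 − 1/607) · (1 − 1/673)
       = 3676599 · 814464/1225533 = 2443392.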